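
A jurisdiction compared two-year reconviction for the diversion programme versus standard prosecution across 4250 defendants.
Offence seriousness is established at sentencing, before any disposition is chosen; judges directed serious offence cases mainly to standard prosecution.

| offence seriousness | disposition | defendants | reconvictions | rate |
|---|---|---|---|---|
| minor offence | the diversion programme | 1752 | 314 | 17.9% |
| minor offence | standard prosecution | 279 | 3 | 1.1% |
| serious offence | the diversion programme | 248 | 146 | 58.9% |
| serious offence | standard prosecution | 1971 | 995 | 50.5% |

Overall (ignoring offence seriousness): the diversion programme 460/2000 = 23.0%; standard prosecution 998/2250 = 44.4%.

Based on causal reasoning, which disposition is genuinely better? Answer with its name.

Since offence seriousness is a pre-existing factor (not a product of the disposition) and it affects the outcome on its own, it is a confounder. The stratified rates, not the pooled rate, identify the causal effect.
Within each level — minor offence: 17.9% vs 1.1%; serious offence: 58.9% vs 50.5% — standard prosecution is lower every time.

standard prosecution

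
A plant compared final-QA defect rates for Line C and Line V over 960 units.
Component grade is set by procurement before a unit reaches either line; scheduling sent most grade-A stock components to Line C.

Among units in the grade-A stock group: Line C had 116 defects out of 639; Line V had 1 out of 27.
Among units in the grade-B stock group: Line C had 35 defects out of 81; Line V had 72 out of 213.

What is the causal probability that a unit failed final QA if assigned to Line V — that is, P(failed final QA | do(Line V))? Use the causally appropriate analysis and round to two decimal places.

Line V is lower inside every component grade stratum but Line C is lower in aggregate. Whether to stratify depends on how component grade relates to the line.
Component grade is set before the line has any effect — it is not caused by the line — and it independently drives the outcome. That makes it a confounder, so the causal comparison is within component grade levels.
Standardising Line V to the population component grade mix: 0.694·1/27 + 0.306·72/213 = 0.129.

0.13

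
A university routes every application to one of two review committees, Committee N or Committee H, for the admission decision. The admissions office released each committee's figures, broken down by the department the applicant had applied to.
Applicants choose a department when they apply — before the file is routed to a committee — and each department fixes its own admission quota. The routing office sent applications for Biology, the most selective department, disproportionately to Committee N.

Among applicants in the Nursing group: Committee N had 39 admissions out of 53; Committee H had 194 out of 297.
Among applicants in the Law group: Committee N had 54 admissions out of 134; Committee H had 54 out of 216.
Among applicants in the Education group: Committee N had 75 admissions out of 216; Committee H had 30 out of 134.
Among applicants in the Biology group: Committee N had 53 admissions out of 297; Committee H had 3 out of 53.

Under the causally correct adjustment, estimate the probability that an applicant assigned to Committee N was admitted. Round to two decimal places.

0.42

Nothing the review committee does changes department; the imbalance is an allocation artefact. With department also predicting the outcome, the pooled figure is confounded, and the within-stratum comparison is the causal one.
Standardising Committee N to the population department mix: 0.250·39/53 + 0.250·54/134 + 0.250·75/216 + 0.250·53/297 = 0.416.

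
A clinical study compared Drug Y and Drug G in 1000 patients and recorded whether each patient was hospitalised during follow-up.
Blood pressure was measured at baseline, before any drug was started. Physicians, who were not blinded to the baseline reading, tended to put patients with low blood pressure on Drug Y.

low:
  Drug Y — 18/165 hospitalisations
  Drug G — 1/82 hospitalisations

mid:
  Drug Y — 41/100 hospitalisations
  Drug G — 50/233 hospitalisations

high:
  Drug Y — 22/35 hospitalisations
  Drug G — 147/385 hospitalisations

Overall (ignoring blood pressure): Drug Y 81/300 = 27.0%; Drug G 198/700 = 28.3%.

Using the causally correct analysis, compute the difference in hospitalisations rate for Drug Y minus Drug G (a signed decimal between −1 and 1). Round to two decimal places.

+0.19

The blood pressure-specific comparison favours Drug G throughout, but the pooled figures favour Drug Y. The question is whether to condition on blood pressure.
Blood pressure is set before the drug has any effect — it is not caused by the drug — and it independently drives the outcome. That makes it a confounder, so the causal comparison is within blood pressure levels.
Adjusting over the population distribution of blood pressure: 0.247·(0.109−0.012) + 0.333·(0.410−0.215) + 0.420·(0.629−0.382) = +0.193.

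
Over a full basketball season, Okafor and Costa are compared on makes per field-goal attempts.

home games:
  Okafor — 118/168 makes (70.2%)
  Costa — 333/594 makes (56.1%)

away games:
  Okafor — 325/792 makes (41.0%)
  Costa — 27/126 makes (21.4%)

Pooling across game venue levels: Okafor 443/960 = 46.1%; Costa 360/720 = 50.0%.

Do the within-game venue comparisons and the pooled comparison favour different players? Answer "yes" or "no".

Within each game venue level (home games 70.2% vs 56.1%; away games 41.0% vs 21.4%), Okafor has the higher rate every time. Pooled: 46.1% vs 50.0% — Costa has the higher rate overall. The two comparisons disagree.

yes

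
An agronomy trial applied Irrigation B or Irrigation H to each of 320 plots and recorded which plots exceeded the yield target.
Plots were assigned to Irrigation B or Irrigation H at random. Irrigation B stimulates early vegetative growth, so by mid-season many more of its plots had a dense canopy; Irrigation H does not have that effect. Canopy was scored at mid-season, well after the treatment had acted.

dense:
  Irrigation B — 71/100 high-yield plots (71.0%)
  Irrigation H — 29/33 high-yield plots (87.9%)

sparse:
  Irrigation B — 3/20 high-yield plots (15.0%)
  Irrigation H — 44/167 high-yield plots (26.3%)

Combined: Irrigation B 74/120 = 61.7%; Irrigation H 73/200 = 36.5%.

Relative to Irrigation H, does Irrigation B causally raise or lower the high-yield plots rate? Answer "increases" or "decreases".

increases

Because the irrigation influences mid-season canopy, mid-season canopy is a post-treatment mediator, not a confounder. Stratifying on it would bias the estimate; the causal effect is the crude pooled difference.
Pooled: Irrigation B 61.7% vs Irrigation H 36.5%; Irrigation B is higher overall.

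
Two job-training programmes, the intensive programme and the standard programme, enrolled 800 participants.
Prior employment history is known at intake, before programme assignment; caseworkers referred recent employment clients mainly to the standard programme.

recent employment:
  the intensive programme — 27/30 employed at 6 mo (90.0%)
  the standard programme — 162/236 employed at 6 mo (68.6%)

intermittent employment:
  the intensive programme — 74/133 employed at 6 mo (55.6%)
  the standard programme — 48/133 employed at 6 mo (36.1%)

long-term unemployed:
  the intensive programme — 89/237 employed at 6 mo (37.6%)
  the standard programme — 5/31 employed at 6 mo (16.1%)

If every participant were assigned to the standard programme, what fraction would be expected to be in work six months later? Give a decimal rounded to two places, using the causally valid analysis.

0.40

Prior employment history satisfies the back-door criterion: it is not a descendant of the programme, and it blocks the spurious path from programme to outcome. Adjusting for it (i.e., using the within-prior employment history rates) gives the causal effect.
Standardising the standard programme to the population prior employment history mix: 0.333·162/236 + 0.333·48/133 + 0.335·5/31 = 0.402.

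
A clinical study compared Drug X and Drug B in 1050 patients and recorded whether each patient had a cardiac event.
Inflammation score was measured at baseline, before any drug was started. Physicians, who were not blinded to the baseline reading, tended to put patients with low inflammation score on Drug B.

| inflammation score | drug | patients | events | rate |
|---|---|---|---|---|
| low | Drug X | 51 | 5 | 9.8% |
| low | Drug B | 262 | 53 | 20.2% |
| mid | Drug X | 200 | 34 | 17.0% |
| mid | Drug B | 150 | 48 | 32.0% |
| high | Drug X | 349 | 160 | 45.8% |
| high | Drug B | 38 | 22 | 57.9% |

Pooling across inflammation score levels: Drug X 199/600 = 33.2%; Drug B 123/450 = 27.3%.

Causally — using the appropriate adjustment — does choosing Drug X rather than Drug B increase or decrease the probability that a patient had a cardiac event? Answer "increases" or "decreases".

decreases

Inflammation score satisfies the back-door criterion: it is not a descendant of the drug, and it blocks the spurious path from drug to outcome. Adjusting for it (i.e., using the within-inflammation score rates) gives the causal effect.
Within each level — low: 9.8% vs 20.2%; mid: 17.0% vs 32.0%; high: 45.8% vs 57.9% — Drug X is lower every time.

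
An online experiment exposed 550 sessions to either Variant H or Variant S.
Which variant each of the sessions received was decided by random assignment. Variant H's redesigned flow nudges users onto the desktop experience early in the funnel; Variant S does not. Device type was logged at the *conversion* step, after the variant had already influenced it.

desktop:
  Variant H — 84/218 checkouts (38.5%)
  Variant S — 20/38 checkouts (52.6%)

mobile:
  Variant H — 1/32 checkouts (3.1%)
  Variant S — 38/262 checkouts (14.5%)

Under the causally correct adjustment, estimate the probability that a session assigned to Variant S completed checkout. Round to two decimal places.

Within every device type level Variant S has the higher rate, yet pooled Variant H does — Simpson's reversal.
The distribution of device type is itself part of what the variant does — it is an intermediate outcome. Holding it fixed would remove that part of the effect; the total effect is the pooled difference.
So P(outcome | do(Variant S)) is just the pooled rate for Variant S: 58/300 = 0.193.

0.19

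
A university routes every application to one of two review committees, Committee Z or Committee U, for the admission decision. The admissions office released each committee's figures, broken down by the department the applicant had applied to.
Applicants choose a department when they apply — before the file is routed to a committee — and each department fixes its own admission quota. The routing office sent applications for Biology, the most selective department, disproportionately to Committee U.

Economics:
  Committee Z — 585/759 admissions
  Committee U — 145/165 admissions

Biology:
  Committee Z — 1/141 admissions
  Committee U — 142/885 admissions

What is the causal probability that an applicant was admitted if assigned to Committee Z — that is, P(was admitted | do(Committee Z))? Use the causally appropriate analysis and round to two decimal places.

0.37

Since department is a pre-existing factor (not a product of the review committee) and it affects the outcome on its own, it is a confounder. The stratified rates, not the pooled rate, identify the causal effect.
Standardising Committee Z to the population department mix: 0.474·585/759 + 0.526·1/141 = 0.369.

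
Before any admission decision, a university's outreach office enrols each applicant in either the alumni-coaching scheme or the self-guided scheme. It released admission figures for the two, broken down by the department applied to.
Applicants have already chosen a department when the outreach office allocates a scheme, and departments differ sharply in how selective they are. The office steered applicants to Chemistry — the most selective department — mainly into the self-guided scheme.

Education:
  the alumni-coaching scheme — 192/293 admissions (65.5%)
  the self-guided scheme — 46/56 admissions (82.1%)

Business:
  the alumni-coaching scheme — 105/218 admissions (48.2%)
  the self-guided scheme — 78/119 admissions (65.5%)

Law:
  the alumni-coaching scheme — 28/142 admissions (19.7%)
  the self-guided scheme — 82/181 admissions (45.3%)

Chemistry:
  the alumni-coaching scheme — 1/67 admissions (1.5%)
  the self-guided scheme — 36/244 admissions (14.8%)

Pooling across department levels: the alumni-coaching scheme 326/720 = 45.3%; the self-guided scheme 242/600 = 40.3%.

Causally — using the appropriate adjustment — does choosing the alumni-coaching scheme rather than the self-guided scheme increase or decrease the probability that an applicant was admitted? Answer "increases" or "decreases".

Nothing the outreach scheme does changes department; the imbalance is an allocation artefact. With department also predicting the outcome, the pooled figure is confounded, and the within-stratum comparison is the causal one.
Within each level — Education: 65.5% vs 82.1%; Business: 48.2% vs 65.5%; Law: 19.7% vs 45.3%; Chemistry: 1.5% vs 14.8% — the self-guided scheme is higher every time.

decreases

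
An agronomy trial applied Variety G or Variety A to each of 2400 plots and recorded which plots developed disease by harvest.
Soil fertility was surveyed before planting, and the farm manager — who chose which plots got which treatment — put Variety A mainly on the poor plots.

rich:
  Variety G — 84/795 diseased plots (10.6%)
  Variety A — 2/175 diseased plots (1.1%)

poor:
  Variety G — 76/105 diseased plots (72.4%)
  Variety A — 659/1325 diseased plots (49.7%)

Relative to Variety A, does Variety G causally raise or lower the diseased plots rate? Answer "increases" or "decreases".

Soil fertility satisfies the back-door criterion: it is not a descendant of the variety, and it blocks the spurious path from variety to outcome. Adjusting for it (i.e., using the within-soil fertility rates) gives the causal effect.
Within each level — rich: 10.6% vs 1.1%; poor: 72.4% vs 49.7% — Variety A is lower every time.

increases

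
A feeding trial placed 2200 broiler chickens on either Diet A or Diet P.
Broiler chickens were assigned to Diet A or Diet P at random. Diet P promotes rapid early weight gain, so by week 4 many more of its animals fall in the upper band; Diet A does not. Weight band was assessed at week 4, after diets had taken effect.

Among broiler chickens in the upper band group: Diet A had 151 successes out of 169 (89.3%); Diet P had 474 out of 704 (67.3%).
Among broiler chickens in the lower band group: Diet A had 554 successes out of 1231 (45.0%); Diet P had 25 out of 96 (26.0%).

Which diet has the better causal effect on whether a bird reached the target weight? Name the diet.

Stratifying would compare diets among broiler chickens the diets themselves sorted into week-4 weight band groups — a form of selection on an intermediate. The unconditioned pooled rates give the total causal effect.
Pooled: Diet A 50.4% vs Diet P 62.4%; Diet P is higher overall.

Diet P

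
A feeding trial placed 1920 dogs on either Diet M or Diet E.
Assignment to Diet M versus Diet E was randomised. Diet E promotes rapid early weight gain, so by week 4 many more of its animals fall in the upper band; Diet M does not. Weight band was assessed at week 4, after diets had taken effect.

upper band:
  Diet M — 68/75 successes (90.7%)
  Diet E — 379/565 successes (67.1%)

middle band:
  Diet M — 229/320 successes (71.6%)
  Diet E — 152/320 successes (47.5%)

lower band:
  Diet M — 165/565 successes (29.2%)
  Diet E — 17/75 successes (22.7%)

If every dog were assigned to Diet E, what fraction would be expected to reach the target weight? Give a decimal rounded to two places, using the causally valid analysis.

0.57

The week-4 weight band-specific comparison favours Diet M throughout, but the pooled figures favour Diet E. The question is whether to condition on week-4 weight band.
The distribution of week-4 weight band is itself part of what the diet does — it is an intermediate outcome. Holding it fixed would remove that part of the effect; the total effect is the pooled difference.
So P(outcome | do(Diet E)) is just the pooled rate for Diet E: 548/960 = 0.571.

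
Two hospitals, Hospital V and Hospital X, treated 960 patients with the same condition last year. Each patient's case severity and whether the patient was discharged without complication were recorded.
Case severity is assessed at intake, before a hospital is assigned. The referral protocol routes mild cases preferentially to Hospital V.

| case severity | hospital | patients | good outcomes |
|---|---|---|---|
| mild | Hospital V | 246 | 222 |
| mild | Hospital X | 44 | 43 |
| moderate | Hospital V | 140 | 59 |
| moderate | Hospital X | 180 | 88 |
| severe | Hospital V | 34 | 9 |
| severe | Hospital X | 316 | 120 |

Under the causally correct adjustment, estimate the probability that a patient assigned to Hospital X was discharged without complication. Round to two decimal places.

0.60

The case severity-specific comparison favours Hospital X throughout, but the pooled figures favour Hospital V. The question is whether to condition on case severity.
The imbalance in case severity arose from how patients were allocated, not from anything the hospital did; and case severity independently affects the outcome. The pooled gap is confounded — condition on case severity.
Standardising Hospital X to the population case severity mix: 0.302·43/44 + 0.333·88/180 + 0.365·120/316 = 0.597.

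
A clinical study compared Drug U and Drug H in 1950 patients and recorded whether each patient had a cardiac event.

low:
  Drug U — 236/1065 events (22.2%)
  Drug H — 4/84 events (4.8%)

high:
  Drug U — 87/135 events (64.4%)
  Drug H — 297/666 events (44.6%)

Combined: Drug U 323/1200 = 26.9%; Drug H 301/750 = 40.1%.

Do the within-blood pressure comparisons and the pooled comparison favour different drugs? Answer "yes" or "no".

yes

Within each blood pressure level (low 22.2% vs 4.8%; high 64.4% vs 44.6%), Drug H has the lower rate every time. Pooled: 26.9% vs 40.1% — Drug U has the lower rate overall. The two comparisons disagree.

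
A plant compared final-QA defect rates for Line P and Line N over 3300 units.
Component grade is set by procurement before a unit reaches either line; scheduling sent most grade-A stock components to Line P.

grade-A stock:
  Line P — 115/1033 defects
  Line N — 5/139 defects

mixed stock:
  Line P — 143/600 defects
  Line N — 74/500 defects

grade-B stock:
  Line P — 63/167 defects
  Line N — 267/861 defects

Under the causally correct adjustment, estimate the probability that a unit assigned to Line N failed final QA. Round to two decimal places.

0.16

Within every component grade level Line N has the lower rate, yet pooled Line P does — Simpson's reversal.
Component grade differs across lines for reasons unrelated to any effect of the line itself, and it separately predicts the outcome — a classic confounder. We must compare within component grade levels.
Standardising Line N to the population component grade mix: 0.355·5/139 + 0.333·74/500 + 0.312·267/861 = 0.159.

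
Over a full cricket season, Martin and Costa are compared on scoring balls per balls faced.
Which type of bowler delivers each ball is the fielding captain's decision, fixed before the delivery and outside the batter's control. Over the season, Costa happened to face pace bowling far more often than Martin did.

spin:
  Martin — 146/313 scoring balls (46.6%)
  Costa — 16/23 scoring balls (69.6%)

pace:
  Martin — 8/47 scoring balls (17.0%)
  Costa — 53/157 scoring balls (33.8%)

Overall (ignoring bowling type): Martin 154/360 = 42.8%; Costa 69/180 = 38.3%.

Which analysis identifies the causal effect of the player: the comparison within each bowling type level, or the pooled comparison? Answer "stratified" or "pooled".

The stratified and pooled comparisons disagree (Costa wins within each bowling type; Martin wins overall), so the answer turns on the causal role of bowling type.
Here bowling type is a common cause — it drives both which player a case falls under and the outcome. The crude comparison mixes populations; the stratum-specific rates are the causally relevant ones.
Within each level — spin: 46.6% vs 69.6%; pace: 17.0% vs 33.8% — Costa is higher every time.

stratified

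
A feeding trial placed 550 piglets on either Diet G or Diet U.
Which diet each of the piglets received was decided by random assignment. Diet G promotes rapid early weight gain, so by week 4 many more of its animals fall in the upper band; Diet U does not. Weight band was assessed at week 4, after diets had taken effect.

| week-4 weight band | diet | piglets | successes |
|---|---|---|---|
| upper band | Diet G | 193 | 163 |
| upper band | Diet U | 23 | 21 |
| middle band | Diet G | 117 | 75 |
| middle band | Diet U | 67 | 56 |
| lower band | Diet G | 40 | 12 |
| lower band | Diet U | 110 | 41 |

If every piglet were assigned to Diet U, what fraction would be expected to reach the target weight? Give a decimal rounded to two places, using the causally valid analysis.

0.59

Week-4 weight band is recorded after the diet and is itself shifted by it — it sits on the causal path from diet to outcome. Conditioning on a mediator would strip out part of the effect we want; the pooled comparison gives the total causal effect.
So P(outcome | do(Diet U)) is just the pooled rate for Diet U: 118/200 = 0.590.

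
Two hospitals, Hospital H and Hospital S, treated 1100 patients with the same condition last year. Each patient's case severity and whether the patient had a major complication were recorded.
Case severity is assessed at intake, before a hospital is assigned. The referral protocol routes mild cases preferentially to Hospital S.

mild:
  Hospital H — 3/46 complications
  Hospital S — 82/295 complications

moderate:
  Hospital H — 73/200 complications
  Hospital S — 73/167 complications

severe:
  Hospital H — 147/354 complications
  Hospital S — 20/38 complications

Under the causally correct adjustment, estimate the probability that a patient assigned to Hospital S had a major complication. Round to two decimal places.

Case severity satisfies the back-door criterion: it is not a descendant of the hospital, and it blocks the spurious path from hospital to outcome. Adjusting for it (i.e., using the within-case severity rates) gives the causal effect.
Standardising Hospital S to the population case severity mix: 0.310·82/295 + 0.334·73/167 + 0.356·20/38 = 0.420.

0.42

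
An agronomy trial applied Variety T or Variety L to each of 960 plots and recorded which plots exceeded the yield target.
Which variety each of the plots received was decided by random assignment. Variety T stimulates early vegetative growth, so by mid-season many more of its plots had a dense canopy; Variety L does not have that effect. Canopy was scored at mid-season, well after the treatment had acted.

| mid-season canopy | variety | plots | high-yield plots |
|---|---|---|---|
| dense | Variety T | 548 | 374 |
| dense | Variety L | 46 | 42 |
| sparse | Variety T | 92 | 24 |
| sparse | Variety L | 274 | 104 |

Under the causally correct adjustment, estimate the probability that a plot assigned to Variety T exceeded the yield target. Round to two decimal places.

0.62

Mid-season canopy is recorded after the variety and is itself shifted by it — it sits on the causal path from variety to outcome. Conditioning on a mediator would strip out part of the effect we want; the pooled comparison gives the total causal effect.
So P(outcome | do(Variety T)) is just the pooled rate for Variety T: 398/640 = 0.622.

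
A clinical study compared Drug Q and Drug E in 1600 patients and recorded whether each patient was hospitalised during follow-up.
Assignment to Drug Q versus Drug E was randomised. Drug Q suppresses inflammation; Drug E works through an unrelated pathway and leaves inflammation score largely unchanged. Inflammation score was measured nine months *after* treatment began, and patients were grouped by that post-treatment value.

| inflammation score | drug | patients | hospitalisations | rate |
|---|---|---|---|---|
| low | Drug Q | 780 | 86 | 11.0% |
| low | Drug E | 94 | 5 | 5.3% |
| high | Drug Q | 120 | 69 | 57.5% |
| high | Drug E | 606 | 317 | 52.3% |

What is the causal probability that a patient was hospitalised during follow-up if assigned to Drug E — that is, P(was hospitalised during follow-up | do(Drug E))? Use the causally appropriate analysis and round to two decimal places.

Inflammation score is downstream of the drug. One should not condition on a consequence of treatment, so the overall rates are the right comparison.
So P(outcome | do(Drug E)) is just the pooled rate for Drug E: 322/700 = 0.460.

0.46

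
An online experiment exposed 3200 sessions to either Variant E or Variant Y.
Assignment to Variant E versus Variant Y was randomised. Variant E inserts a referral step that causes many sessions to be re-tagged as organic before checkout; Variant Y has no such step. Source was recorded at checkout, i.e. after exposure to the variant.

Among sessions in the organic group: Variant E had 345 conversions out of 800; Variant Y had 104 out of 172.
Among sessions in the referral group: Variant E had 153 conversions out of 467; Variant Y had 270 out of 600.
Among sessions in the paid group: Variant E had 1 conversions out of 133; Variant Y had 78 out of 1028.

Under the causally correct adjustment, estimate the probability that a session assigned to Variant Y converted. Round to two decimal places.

0.25

Because the variant influences traffic source, traffic source is a post-treatment mediator, not a confounder. Stratifying on it would bias the estimate; the causal effect is the crude pooled difference.
So P(outcome | do(Variant Y)) is just the pooled rate for Variant Y: 452/1800 = 0.251.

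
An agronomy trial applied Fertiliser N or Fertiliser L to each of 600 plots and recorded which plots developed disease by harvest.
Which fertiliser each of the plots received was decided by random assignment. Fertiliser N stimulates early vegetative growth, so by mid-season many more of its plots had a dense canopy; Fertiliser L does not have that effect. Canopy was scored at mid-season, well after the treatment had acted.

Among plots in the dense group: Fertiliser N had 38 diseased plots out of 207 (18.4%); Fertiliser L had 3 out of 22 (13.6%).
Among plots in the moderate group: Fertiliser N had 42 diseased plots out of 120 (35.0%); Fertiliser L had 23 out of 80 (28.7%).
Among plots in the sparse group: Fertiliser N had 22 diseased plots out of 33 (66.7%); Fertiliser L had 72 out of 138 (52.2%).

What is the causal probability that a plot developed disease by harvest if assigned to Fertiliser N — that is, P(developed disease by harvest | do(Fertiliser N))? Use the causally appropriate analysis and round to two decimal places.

Stratifying would compare fertilisers among plots the fertilisers themselves sorted into mid-season canopy groups — a form of selection on an intermediate. The unconditioned pooled rates give the total causal effect.
So P(outcome | do(Fertiliser N)) is just the pooled rate for Fertiliser N: 102/360 = 0.283.

0.28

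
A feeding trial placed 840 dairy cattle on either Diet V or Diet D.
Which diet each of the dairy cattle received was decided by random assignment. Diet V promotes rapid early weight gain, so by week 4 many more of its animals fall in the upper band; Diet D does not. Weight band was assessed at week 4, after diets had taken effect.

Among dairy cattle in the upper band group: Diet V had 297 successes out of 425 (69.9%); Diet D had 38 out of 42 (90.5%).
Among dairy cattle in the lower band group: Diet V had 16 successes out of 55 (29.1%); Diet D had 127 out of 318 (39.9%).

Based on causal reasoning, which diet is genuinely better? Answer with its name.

Diet V

Week-4 weight band is downstream of the diet. One should not condition on a consequence of treatment, so the overall rates are the right comparison.
Pooled: Diet V 65.2% vs Diet D 45.8%; Diet V is higher overall.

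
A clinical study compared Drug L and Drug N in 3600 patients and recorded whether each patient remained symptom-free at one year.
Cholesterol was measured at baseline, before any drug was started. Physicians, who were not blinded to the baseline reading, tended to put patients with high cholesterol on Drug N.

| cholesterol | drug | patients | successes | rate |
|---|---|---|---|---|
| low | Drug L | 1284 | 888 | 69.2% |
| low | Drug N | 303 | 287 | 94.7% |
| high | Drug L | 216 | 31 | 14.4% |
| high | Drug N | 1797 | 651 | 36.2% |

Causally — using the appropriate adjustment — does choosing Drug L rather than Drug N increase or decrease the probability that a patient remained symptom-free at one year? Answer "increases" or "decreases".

decreases

Cholesterol is set before the drug has any effect — it is not caused by the drug — and it independently drives the outcome. That makes it a confounder, so the causal comparison is within cholesterol levels.
Within each level — low: 69.2% vs 94.7%; high: 14.4% vs 36.2% — Drug N is higher every time.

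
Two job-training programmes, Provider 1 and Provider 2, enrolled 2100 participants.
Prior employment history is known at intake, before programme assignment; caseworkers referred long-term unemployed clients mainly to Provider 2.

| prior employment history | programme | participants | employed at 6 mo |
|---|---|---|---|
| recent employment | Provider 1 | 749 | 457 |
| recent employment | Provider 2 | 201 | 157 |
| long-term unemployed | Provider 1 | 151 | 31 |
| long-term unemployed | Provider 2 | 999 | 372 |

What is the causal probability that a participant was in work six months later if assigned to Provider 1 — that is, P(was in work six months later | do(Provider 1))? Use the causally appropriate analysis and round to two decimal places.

Here prior employment history is a common cause — it drives both which programme a case falls under and the outcome. The crude comparison mixes populations; the stratum-specific rates are the causally relevant ones.
Standardising Provider 1 to the population prior employment history mix: 0.452·457/749 + 0.548·31/151 = 0.388.

0.39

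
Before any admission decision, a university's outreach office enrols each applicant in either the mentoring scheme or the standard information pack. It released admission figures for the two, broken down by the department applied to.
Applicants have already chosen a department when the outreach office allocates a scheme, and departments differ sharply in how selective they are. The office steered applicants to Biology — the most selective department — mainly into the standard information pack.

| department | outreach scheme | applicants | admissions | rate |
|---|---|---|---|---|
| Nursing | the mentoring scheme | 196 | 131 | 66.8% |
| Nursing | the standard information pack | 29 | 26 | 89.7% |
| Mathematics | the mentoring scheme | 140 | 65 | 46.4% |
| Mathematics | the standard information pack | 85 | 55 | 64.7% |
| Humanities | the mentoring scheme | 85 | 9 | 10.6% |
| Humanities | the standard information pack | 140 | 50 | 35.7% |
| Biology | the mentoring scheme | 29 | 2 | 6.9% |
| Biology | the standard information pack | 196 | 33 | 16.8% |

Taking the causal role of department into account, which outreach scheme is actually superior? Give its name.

The stratified and pooled comparisons disagree (the standard information pack wins within each department; the mentoring scheme wins overall), so the answer turns on the causal role of department.
Here department is a common cause — it drives both which outreach scheme a case falls under and the outcome. The crude comparison mixes populations; the stratum-specific rates are the causally relevant ones.
Within each level — Nursing: 66.8% vs 89.7%; Mathematics: 46.4% vs 64.7%; Humanities: 10.6% vs 35.7%; Biology: 6.9% vs 16.8% — the standard information pack is higher every time.

the standard information pack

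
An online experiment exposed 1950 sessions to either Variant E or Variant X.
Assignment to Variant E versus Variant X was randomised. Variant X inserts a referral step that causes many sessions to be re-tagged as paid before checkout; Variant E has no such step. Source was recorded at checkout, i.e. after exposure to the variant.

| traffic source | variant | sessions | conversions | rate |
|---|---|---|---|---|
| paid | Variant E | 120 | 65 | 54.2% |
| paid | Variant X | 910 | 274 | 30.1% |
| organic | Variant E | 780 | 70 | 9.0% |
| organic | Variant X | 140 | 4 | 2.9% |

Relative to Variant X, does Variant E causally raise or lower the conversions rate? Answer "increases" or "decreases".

The stratified and pooled comparisons disagree (Variant E wins within each traffic source; Variant X wins overall), so the answer turns on the causal role of traffic source.
Traffic source is downstream of the variant. One should not condition on a consequence of treatment, so the overall rates are the right comparison.
Pooled: Variant E 15.0% vs Variant X 26.5%; Variant X is higher overall.

decreases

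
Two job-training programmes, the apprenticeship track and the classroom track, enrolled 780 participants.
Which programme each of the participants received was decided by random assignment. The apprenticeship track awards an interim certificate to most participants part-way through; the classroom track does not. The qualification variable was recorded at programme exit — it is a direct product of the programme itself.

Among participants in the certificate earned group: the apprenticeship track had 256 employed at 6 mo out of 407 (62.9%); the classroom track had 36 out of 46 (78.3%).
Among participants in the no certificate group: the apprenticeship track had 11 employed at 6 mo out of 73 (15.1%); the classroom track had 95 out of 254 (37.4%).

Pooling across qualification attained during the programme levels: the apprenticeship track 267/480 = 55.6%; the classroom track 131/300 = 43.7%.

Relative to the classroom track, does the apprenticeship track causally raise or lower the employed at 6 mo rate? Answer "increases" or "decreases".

The qualification attained during the programme-specific comparison favours the classroom track throughout, but the pooled figures favour the apprenticeship track. The question is whether to condition on qualification attained during the programme.
Qualification attained during the programme here is a post-treatment variable shaped by the programme; conditioning on it would introduce bias rather than remove it. The overall comparison is the causal one.
Pooled: the apprenticeship track 55.6% vs the classroom track 43.7%; the apprenticeship track is higher overall.

increases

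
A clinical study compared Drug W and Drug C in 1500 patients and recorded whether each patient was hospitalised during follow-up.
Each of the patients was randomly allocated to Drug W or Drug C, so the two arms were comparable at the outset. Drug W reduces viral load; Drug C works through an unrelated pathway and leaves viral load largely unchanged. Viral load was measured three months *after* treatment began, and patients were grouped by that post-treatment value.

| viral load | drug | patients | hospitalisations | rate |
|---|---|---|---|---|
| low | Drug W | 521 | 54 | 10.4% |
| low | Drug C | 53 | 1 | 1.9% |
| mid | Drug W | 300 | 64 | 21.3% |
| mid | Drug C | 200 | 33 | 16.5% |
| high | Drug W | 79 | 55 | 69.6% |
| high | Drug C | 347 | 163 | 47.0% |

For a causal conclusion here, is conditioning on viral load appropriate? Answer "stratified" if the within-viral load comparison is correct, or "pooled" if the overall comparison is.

pooled

The distribution of viral load is itself part of what the drug does — it is an intermediate outcome. Holding it fixed would remove that part of the effect; the total effect is the pooled difference.
Pooled: Drug W 19.2% vs Drug C 32.8%; Drug W is lower overall.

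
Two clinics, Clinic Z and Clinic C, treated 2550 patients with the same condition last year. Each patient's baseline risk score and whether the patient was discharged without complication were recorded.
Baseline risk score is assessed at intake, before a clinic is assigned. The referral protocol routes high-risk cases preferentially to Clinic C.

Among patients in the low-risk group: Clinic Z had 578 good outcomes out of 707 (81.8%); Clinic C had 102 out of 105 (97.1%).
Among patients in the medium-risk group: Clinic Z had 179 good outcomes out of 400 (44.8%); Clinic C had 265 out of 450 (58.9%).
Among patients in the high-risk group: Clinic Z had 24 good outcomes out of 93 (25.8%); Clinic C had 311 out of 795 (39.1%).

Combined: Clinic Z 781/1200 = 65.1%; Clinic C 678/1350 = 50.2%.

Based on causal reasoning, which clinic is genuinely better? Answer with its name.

Within every baseline risk score level Clinic C has the higher rate, yet pooled Clinic Z does — Simpson's reversal.
Baseline risk score is set before the clinic has any effect — it is not caused by the clinic — and it independently drives the outcome. That makes it a confounder, so the causal comparison is within baseline risk score levels.
Within each level — low-risk: 81.8% vs 97.1%; medium-risk: 44.8% vs 58.9%; high-risk: 25.8% vs 39.1% — Clinic C is higher every time.

Clinic C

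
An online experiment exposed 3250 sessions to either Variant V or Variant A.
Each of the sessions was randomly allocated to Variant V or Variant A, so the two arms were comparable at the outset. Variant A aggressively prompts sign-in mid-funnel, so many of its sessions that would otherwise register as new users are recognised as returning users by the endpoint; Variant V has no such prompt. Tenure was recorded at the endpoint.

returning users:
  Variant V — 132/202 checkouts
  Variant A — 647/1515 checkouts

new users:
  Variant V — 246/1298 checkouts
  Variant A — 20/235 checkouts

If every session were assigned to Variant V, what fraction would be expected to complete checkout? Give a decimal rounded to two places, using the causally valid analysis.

User tenure lies on the pathway variant → user tenure → outcome, so adjusting for it blocks the indirect effect. For the total causal effect of variant, use the unadjusted pooled rates.
So P(outcome | do(Variant V)) is just the pooled rate for Variant V: 378/1500 = 0.252.

0.25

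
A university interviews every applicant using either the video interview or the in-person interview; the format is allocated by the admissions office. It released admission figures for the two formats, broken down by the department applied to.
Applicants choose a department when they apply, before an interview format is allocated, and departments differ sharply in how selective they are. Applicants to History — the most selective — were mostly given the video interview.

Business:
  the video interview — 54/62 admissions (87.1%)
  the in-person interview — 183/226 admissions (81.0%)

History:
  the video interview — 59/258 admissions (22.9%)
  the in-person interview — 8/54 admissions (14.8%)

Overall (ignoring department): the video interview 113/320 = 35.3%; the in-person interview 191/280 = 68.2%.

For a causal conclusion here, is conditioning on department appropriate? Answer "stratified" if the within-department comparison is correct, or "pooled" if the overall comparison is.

stratified

the video interview is higher inside every department stratum but the in-person interview is higher in aggregate. Whether to stratify depends on how department relates to the interview format.
Department satisfies the back-door criterion: it is not a descendant of the interview format, and it blocks the spurious path from interview format to outcome. Adjusting for it (i.e., using the within-department rates) gives the causal effect.
Within each level — Business: 87.1% vs 81.0%; History: 22.9% vs 14.8% — the video interview is higher every time.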